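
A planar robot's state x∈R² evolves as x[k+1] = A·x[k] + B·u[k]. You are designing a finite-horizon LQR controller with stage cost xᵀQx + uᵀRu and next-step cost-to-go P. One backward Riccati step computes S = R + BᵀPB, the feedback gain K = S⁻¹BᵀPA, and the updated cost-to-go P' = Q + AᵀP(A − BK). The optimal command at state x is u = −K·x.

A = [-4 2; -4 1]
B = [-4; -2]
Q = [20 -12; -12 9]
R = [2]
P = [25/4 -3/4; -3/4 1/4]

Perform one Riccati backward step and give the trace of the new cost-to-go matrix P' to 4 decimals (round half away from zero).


31.9505

BᵀP = [-23.5000 2.5000]
S = R + BᵀPB = [2] + [89.0000] = [91.0000]
BᵀPA = [84.0000 -44.5000]
K = S⁻¹·BᵀPA = [0.9231 -0.4890]
A−BK = [-0.3077 0.0440; -2.1538 0.0220]
AᵀP(A−BK) = [2.4615 -0.9231; -0.9231 0.4890]
P' = Q + AᵀP(A−BK) = [22.4615 -12.9231; -12.9231 9.4890]
tr(P') = 31.9505


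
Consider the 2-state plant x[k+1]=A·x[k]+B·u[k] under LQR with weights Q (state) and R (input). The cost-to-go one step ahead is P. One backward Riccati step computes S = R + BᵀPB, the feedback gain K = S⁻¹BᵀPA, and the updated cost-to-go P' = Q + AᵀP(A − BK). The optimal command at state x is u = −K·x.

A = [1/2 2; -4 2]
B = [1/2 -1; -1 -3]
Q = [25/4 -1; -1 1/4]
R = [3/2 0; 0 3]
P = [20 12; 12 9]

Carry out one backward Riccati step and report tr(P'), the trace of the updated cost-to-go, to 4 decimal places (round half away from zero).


BᵀP = [-2.0000 -3.0000; -56.0000 -39.0000]
S = R + BᵀPB = [3/2 0; 0 3] + [2.0000 11.0000; 11.0000 173.0000] = [3.5000 11.0000; 11.0000 176.0000]
BᵀPA = [11.0000 -10.0000; 128.0000 -190.0000]
K = S⁻¹·BᵀPA = [1.0667 0.6667; 0.6606 -1.1212]
A−BK = [0.6273 0.5455; -0.9515 -0.6970]
AᵀP(A−BK) = [4.7091 0.1818; 0.1818 5.6364]
P' = Q + AᵀP(A−BK) = [10.9591 -0.8182; -0.8182 5.8864]
tr(P') = 16.8455

16.8455


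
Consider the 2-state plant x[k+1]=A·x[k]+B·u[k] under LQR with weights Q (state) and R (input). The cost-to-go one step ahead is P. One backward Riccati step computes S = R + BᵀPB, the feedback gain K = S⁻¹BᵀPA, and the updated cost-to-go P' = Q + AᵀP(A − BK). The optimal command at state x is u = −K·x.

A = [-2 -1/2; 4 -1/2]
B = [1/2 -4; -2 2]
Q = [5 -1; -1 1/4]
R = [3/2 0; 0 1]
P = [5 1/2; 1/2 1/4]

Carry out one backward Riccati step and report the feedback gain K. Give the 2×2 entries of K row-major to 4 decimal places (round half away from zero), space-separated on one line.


BᵀP = [1.5000 -0.2500; -19.0000 -1.5000]
S = R + BᵀPB = [3/2 0; 0 1] + [1.2500 -6.5000; -6.5000 73.0000] = [2.7500 -6.5000; -6.5000 74.0000]
BᵀPA = [-4.0000 -0.6250; 32.0000 10.2500]
K = S⁻¹·BᵀPA = [-0.5457 0.1264; 0.3845 0.1496]
A−BK = [-0.1891 0.0353; 2.1395 -0.5465]
AᵀP(A−BK) = [1.5132 -0.2822; -0.2822 0.1079]
P' = Q + AᵀP(A−BK) = [6.5132 -1.2822; -1.2822 0.3579]
tr(P') = 6.8711

-0.5457 0.1264 0.3845 0.1496


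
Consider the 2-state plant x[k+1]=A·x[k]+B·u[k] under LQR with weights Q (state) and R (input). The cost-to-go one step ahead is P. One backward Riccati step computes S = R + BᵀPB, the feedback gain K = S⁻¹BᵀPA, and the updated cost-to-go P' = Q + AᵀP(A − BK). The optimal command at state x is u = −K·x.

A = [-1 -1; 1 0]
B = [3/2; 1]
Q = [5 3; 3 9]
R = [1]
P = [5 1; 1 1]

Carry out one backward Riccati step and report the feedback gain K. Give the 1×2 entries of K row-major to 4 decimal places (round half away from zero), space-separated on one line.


-0.3692 -0.5231

BᵀP = [8.5000 2.5000]
S = R + BᵀPB = [1] + [15.2500] = [16.2500]
BᵀPA = [-6.0000 -8.5000]
K = S⁻¹·BᵀPA = [-0.3692 -0.5231]
A−BK = [-0.4462 -0.2154; 1.3692 0.5231]
AᵀP(A−BK) = [1.7846 0.8615; 0.8615 0.5538]
P' = Q + AᵀP(A−BK) = [6.7846 3.8615; 3.8615 9.5538]
tr(P') = 16.3385


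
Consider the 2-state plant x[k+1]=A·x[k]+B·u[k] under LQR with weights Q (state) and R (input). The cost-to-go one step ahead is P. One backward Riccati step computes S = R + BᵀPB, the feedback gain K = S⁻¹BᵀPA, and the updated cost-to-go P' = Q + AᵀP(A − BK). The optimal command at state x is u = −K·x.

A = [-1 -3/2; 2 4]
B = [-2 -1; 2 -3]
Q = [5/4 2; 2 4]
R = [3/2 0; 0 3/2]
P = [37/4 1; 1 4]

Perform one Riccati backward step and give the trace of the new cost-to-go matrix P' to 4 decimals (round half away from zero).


8.1183

BᵀP = [-16.5000 6.0000; -12.2500 -13.0000]
S = R + BᵀPB = [3/2 0; 0 3/2] + [45.0000 -1.5000; -1.5000 51.2500] = [46.5000 -1.5000; -1.5000 52.7500]
BᵀPA = [28.5000 48.7500; -13.7500 -33.6250]
K = S⁻¹·BᵀPA = [0.6050 1.0288; -0.2435 -0.6082]
A−BK = [-0.0334 -0.0507; 0.0595 0.1179]
AᵀP(A−BK) = [0.6585 1.1925; 1.1925 2.2098]
P' = Q + AᵀP(A−BK) = [1.9085 3.1925; 3.1925 6.2098]
tr(P') = 8.1183


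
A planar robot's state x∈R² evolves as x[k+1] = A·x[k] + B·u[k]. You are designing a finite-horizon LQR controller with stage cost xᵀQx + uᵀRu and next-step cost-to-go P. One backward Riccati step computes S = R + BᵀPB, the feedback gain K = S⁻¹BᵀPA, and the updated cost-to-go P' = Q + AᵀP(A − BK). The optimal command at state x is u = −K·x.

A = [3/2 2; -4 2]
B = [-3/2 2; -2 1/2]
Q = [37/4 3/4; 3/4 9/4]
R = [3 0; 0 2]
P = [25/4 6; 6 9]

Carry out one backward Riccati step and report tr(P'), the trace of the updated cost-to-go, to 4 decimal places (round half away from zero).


30.5074

BᵀP = [-21.3750 -27.0000; 15.5000 16.5000]
S = R + BᵀPB = [3 0; 0 2] + [86.0625 -56.2500; -56.2500 39.2500] = [89.0625 -56.2500; -56.2500 41.2500]
BᵀPA = [75.9375 -96.7500; -42.7500 64.0000]
K = S⁻¹·BᵀPA = [1.4276 -0.7669; 0.9103 0.5057]
A−BK = [1.8207 -0.1618; -1.6000 0.2133]
AᵀP(A−BK) = [16.5724 -3.3931; -3.3931 2.4349]
P' = Q + AᵀP(A−BK) = [25.8224 -2.6431; -2.6431 4.6849]
tr(P') = 30.5074


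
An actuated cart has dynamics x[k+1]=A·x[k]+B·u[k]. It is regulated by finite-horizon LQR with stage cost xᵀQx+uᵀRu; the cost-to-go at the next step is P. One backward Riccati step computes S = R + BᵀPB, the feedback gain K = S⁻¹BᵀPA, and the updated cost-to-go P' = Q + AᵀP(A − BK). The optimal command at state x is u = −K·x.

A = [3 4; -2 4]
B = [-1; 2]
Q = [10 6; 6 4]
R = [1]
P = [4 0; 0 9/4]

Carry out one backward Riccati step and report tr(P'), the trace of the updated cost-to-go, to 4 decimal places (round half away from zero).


BᵀP = [-4.0000 4.5000]
S = R + BᵀPB = [1] + [13.0000] = [14.0000]
BᵀPA = [-21.0000 2.0000]
K = S⁻¹·BᵀPA = [-1.5000 0.1429]
A−BK = [1.5000 4.1429; 1.0000 3.7143]
AᵀP(A−BK) = [13.5000 33.0000; 33.0000 99.7143]
P' = Q + AᵀP(A−BK) = [23.5000 39.0000; 39.0000 103.7143]
tr(P') = 127.2143

127.2143


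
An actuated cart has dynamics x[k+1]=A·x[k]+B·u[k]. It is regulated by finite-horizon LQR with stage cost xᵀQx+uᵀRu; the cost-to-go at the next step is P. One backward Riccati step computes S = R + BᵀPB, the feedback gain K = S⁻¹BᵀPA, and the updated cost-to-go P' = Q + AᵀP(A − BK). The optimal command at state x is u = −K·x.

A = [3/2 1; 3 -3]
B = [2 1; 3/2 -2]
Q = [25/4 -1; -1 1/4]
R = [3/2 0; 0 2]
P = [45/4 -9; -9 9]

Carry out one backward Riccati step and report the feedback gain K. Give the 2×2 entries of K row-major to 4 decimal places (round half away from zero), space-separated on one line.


BᵀP = [9.0000 -4.5000; 29.2500 -27.0000]
S = R + BᵀPB = [3/2 0; 0 2] + [11.2500 18.0000; 18.0000 83.2500] = [12.7500 18.0000; 18.0000 85.2500]
BᵀPA = [0.0000 22.5000; -37.1250 110.2500]
K = S⁻¹·BᵀPA = [0.8759 -0.0870; -0.6204 1.3116]
A−BK = [0.3686 -0.1376; 0.4453 -0.2463]
AᵀP(A−BK) = [2.2793 -1.9309; -1.9309 3.6009]
P' = Q + AᵀP(A−BK) = [8.5293 -2.9309; -2.9309 3.8509]
tr(P') = 12.3802

0.8759 -0.0870 -0.6204 1.3116


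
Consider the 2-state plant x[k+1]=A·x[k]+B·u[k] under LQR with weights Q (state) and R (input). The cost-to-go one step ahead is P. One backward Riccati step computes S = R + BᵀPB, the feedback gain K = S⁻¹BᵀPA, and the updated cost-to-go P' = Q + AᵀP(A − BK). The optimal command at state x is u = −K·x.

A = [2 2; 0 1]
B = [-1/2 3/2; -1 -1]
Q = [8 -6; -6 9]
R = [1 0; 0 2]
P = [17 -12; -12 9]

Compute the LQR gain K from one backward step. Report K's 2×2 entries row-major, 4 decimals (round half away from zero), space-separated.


-0.1778 -0.4444 0.8970 0.6061

BᵀP = [3.5000 -3.0000; 37.5000 -27.0000]
S = R + BᵀPB = [1 0; 0 2] + [1.2500 8.2500; 8.2500 83.2500] = [2.2500 8.2500; 8.2500 85.2500]
BᵀPA = [7.0000 4.0000; 75.0000 48.0000]
K = S⁻¹·BᵀPA = [-0.1778 -0.4444; 0.8970 0.6061]
A−BK = [0.5657 0.8687; 0.7192 1.1616]
AᵀP(A−BK) = [1.9717 1.6566; 1.6566 1.6869]
P' = Q + AᵀP(A−BK) = [9.9717 -4.3434; -4.3434 10.6869]
tr(P') = 20.6586


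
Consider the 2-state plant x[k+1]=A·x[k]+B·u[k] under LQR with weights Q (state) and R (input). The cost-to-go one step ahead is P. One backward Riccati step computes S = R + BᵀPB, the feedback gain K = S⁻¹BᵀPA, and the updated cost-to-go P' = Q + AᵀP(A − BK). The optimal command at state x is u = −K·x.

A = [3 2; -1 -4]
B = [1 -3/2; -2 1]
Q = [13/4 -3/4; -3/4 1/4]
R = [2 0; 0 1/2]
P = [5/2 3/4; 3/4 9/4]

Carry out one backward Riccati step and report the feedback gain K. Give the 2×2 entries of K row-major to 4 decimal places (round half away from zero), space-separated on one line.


-0.3214 1.3333 -1.9286 -0.5714

BᵀP = [1.0000 -3.7500; -3.0000 1.1250]
S = R + BᵀPB = [2 0; 0 1/2] + [8.5000 -5.2500; -5.2500 5.6250] = [10.5000 -5.2500; -5.2500 6.1250]
BᵀPA = [6.7500 17.0000; -10.1250 -10.5000]
K = S⁻¹·BᵀPA = [-0.3214 1.3333; -1.9286 -0.5714]
A−BK = [0.4286 -0.1905; 0.2857 -0.7619]
AᵀP(A−BK) = [2.8929 -1.2857; -1.2857 5.3333]
P' = Q + AᵀP(A−BK) = [6.1429 -2.0357; -2.0357 5.5833]
tr(P') = 11.7262


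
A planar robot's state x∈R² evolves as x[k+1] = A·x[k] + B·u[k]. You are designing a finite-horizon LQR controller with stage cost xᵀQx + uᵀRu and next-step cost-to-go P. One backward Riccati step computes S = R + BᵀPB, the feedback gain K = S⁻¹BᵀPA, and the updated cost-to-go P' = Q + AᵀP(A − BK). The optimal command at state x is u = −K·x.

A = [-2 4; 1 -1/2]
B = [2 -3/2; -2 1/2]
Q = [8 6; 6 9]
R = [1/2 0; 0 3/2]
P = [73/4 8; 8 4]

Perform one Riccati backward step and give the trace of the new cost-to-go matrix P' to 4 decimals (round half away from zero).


BᵀP = [20.5000 8.0000; -23.3750 -10.0000]
S = R + BᵀPB = [1/2 0; 0 3/2] + [25.0000 -26.7500; -26.7500 30.0625] = [25.5000 -26.7500; -26.7500 31.5625]
BᵀPA = [-33.0000 78.0000; 36.7500 -88.5000]
K = S⁻¹·BᵀPA = [-0.6552 1.0585; 0.6090 -1.9069]
A−BK = [0.2240 -0.9772; -0.6150 2.5704]
AᵀP(A−BK) = [0.9954 -2.9926; -2.9926 9.6804]
P' = Q + AᵀP(A−BK) = [8.9954 3.0074; 3.0074 18.6804]
tr(P') = 27.6759

27.6759


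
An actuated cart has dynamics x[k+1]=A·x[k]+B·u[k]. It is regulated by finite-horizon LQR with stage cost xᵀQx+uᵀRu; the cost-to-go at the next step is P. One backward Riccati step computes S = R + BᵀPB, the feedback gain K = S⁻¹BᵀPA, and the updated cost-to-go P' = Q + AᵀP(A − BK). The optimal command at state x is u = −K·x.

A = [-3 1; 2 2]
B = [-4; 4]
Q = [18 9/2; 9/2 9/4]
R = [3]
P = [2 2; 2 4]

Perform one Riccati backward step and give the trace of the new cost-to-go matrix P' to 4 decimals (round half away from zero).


BᵀP = [0.0000 8.0000]
S = R + BᵀPB = [3] + [32.0000] = [35.0000]
BᵀPA = [16.0000 16.0000]
K = S⁻¹·BᵀPA = [0.4571 0.4571]
A−BK = [-1.1714 2.8286; 0.1714 0.1714]
AᵀP(A−BK) = [2.6857 -5.3143; -5.3143 18.6857]
P' = Q + AᵀP(A−BK) = [20.6857 -0.8143; -0.8143 20.9357]
tr(P') = 41.6214

41.6214


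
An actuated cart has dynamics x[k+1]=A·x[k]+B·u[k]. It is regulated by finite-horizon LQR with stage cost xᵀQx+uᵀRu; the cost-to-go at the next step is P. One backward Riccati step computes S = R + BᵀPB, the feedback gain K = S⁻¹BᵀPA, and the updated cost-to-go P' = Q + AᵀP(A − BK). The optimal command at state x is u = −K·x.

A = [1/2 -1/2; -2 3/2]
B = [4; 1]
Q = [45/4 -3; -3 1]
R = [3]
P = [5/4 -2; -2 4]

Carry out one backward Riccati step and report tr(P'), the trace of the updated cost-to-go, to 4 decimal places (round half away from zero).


BᵀP = [3.0000 -4.0000]
S = R + BᵀPB = [3] + [8.0000] = [11.0000]
BᵀPA = [9.5000 -7.5000]
K = S⁻¹·BᵀPA = [0.8636 -0.6818]
A−BK = [-2.9545 2.2273; -2.8636 2.1818]
AᵀP(A−BK) = [12.1080 -9.3352; -9.3352 7.1989]
P' = Q + AᵀP(A−BK) = [23.3580 -12.3352; -12.3352 8.1989]
tr(P') = 31.5568

31.5568


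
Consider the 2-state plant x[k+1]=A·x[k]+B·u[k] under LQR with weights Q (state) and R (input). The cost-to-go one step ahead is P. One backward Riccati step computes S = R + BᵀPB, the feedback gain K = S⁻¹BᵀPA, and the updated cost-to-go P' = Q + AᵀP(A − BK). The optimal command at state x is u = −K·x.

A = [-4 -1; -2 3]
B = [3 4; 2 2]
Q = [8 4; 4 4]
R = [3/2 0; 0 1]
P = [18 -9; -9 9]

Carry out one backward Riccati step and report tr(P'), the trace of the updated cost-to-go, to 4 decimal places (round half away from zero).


62.2385

BᵀP = [36.0000 -9.0000; 54.0000 -18.0000]
S = R + BᵀPB = [3/2 0; 0 1] + [90.0000 126.0000; 126.0000 180.0000] = [91.5000 126.0000; 126.0000 181.0000]
BᵀPA = [-126.0000 -63.0000; -180.0000 -108.0000]
K = S⁻¹·BᵀPA = [-0.1838 3.2166; -0.8665 -2.8359]
A−BK = [0.0175 0.6937; 0.1007 2.2385]
AᵀP(A−BK) = [0.8665 2.8359; 2.8359 49.3720]
P' = Q + AᵀP(A−BK) = [8.8665 6.8359; 6.8359 53.3720]
tr(P') = 62.2385


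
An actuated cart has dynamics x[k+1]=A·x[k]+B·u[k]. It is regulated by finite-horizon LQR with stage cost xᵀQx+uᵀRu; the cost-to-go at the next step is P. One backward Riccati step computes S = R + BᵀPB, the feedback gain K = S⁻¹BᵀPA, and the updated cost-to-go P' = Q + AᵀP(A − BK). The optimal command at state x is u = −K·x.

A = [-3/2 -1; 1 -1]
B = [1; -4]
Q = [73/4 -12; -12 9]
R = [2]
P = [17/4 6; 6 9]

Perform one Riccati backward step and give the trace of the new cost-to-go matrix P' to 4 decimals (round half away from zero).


28.8551

BᵀP = [-19.7500 -30.0000]
S = R + BᵀPB = [2] + [100.2500] = [102.2500]
BᵀPA = [-0.3750 49.7500]
K = S⁻¹·BᵀPA = [-0.0037 0.4866]
A−BK = [-1.4963 -1.4866; 0.9853 0.9462]
AᵀP(A−BK) = [0.5611 0.5575; 0.5575 1.0440]
P' = Q + AᵀP(A−BK) = [18.8111 -11.4425; -11.4425 10.0440]
tr(P') = 28.8551


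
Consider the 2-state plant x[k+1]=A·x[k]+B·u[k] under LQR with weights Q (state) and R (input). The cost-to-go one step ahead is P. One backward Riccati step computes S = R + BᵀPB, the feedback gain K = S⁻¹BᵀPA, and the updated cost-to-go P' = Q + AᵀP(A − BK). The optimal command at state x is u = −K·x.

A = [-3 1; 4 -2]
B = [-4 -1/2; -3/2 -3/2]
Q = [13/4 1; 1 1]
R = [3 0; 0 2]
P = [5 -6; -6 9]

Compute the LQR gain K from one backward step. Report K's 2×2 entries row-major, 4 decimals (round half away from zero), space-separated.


1.3133 -0.5233 -3.3130 1.5267

BᵀP = [-11.0000 10.5000; 6.5000 -10.5000]
S = R + BᵀPB = [3 0; 0 2] + [28.2500 -10.2500; -10.2500 12.5000] = [31.2500 -10.2500; -10.2500 14.5000]
BᵀPA = [75.0000 -32.0000; -61.5000 27.5000]
K = S⁻¹·BᵀPA = [1.3133 -0.5233; -3.3130 1.5267]
A−BK = [0.5969 -0.3297; 1.0005 -0.4949]
AᵀP(A−BK) = [30.7509 -13.8660; -13.8660 6.2726]
P' = Q + AᵀP(A−BK) = [34.0009 -12.8660; -12.8660 7.2726]
tr(P') = 41.2735


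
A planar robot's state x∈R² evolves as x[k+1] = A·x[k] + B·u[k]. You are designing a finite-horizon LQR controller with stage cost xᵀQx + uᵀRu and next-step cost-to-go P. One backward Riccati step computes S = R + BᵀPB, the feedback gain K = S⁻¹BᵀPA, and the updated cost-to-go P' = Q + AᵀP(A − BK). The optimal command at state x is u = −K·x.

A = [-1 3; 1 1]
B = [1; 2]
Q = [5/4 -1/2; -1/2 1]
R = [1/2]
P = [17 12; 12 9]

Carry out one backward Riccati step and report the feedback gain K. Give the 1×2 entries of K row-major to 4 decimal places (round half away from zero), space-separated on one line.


-0.1084 1.5074

BᵀP = [41.0000 30.0000]
S = R + BᵀPB = [1/2] + [101.0000] = [101.5000]
BᵀPA = [-11.0000 153.0000]
K = S⁻¹·BᵀPA = [-0.1084 1.5074]
A−BK = [-0.8916 1.4926; 1.2167 -2.0148]
AᵀP(A−BK) = [0.8079 -1.4187; -1.4187 3.3695]
P' = Q + AᵀP(A−BK) = [2.0579 -1.9187; -1.9187 4.3695]
tr(P') = 6.4273


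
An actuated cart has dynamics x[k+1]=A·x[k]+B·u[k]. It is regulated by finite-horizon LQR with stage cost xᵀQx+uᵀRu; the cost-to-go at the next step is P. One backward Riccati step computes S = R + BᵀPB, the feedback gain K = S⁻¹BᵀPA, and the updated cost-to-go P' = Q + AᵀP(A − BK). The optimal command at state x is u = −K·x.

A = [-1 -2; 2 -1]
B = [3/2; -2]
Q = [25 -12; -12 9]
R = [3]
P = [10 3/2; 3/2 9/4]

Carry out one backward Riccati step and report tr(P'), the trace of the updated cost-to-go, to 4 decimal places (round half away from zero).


66.0221

BᵀP = [12.0000 -2.2500]
S = R + BᵀPB = [3] + [22.5000] = [25.5000]
BᵀPA = [-16.5000 -21.7500]
K = S⁻¹·BᵀPA = [-0.6471 -0.8529]
A−BK = [-0.0294 -0.7206; 0.7059 -2.7059]
AᵀP(A−BK) = [2.3235 -3.0735; -3.0735 29.6985]
P' = Q + AᵀP(A−BK) = [27.3235 -15.0735; -15.0735 38.6985]
tr(P') = 66.0221


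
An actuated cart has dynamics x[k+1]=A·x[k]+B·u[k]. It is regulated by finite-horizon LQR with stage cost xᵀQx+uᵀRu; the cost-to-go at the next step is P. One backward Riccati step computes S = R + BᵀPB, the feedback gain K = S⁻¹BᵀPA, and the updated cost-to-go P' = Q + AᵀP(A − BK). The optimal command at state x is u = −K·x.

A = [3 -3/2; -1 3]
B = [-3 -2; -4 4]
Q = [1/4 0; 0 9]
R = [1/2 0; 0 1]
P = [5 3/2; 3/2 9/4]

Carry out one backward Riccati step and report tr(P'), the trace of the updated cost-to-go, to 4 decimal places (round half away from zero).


BᵀP = [-21.0000 -13.5000; -4.0000 6.0000]
S = R + BᵀPB = [1/2 0; 0 1] + [117.0000 -12.0000; -12.0000 32.0000] = [117.5000 -12.0000; -12.0000 33.0000]
BᵀPA = [-49.5000 -9.0000; -18.0000 24.0000]
K = S⁻¹·BᵀPA = [-0.4954 -0.0024; -0.7256 0.7264]
A−BK = [0.0627 -0.0544; -0.0791 0.0848]
AᵀP(A−BK) = [0.6680 -0.5442; -0.5442 0.5448]
P' = Q + AᵀP(A−BK) = [0.9180 -0.5442; -0.5442 9.5448]
tr(P') = 10.4628

10.4628


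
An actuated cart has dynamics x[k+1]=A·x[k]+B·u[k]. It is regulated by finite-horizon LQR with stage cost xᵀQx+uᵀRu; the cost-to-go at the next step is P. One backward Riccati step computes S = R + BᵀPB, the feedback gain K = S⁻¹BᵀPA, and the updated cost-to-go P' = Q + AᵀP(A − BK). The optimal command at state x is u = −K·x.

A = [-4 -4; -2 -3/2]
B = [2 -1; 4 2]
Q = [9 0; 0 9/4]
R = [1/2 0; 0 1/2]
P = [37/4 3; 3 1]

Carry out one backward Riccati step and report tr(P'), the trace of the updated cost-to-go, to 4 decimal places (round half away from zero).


13.6169

BᵀP = [30.5000 10.0000; -3.2500 -1.0000]
S = R + BᵀPB = [1/2 0; 0 1/2] + [101.0000 -10.5000; -10.5000 1.2500] = [101.5000 -10.5000; -10.5000 1.7500]
BᵀPA = [-142.0000 -137.0000; 15.0000 14.5000]
K = S⁻¹·BᵀPA = [-1.3506 -1.2987; 0.4675 0.4935]
A−BK = [-0.8312 -0.9091; 2.4675 2.7078]
AᵀP(A−BK) = [1.1948 1.1818; 1.1818 1.1721]
P' = Q + AᵀP(A−BK) = [10.1948 1.1818; 1.1818 3.4221]
tr(P') = 13.6169


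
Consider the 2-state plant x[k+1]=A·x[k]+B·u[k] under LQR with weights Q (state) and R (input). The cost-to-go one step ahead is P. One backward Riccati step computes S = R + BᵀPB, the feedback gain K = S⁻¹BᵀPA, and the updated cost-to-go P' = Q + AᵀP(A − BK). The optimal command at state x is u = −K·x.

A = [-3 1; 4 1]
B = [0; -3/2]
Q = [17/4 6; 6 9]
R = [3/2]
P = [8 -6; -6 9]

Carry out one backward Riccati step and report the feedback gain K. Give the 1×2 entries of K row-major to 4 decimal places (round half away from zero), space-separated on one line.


BᵀP = [9.0000 -13.5000]
S = R + BᵀPB = [3/2] + [20.2500] = [21.7500]
BᵀPA = [-81.0000 -4.5000]
K = S⁻¹·BᵀPA = [-3.7241 -0.2069]
A−BK = [-3.0000 1.0000; -1.5862 0.6897]
AᵀP(A−BK) = [58.3448 -10.7586; -10.7586 4.0690]
P' = Q + AᵀP(A−BK) = [62.5948 -4.7586; -4.7586 13.0690]
tr(P') = 75.6638

-3.7241 -0.2069


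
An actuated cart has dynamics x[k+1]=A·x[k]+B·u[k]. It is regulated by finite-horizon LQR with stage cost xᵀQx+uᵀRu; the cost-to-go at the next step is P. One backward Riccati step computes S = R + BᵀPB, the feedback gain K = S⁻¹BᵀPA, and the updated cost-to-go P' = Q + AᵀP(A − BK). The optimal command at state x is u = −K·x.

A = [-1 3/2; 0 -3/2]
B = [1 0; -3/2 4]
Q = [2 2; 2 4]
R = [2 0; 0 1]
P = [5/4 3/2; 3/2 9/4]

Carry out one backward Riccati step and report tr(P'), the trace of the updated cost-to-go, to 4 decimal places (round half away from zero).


6.7644

BᵀP = [-1.0000 -1.8750; 6.0000 9.0000]
S = R + BᵀPB = [2 0; 0 1] + [1.8125 -7.5000; -7.5000 36.0000] = [3.8125 -7.5000; -7.5000 37.0000]
BᵀPA = [1.0000 1.3125; -6.0000 -4.5000]
K = S⁻¹·BᵀPA = [-0.0943 0.1746; -0.1813 -0.0862]
A−BK = [-0.9057 1.3254; 0.5836 -0.8931]
AᵀP(A−BK) = [0.2566 -0.3170; -0.3170 0.5078]
P' = Q + AᵀP(A−BK) = [2.2566 1.6830; 1.6830 4.5078]
tr(P') = 6.7644


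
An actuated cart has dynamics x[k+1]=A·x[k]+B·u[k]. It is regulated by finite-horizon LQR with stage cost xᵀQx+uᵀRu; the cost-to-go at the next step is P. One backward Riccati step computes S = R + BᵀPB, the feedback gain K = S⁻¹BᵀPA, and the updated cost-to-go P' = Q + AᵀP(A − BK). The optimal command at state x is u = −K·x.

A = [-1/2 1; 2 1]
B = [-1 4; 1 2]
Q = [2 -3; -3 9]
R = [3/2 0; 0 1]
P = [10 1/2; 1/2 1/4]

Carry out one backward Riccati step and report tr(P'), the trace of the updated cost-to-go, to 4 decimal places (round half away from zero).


11.9314

BᵀP = [-9.5000 -0.2500; 41.0000 2.5000]
S = R + BᵀPB = [3/2 0; 0 1] + [9.2500 -38.5000; -38.5000 169.0000] = [10.7500 -38.5000; -38.5000 170.0000]
BᵀPA = [4.2500 -9.7500; -15.5000 43.5000]
K = S⁻¹·BᵀPA = [0.3642 0.0500; -0.0087 0.2672]
A−BK = [-0.1010 -0.0188; 1.6531 0.4156]
AᵀP(A−BK) = [0.8173 0.1792; 0.1792 0.1140]
P' = Q + AᵀP(A−BK) = [2.8173 -2.8208; -2.8208 9.1140]
tr(P') = 11.9314


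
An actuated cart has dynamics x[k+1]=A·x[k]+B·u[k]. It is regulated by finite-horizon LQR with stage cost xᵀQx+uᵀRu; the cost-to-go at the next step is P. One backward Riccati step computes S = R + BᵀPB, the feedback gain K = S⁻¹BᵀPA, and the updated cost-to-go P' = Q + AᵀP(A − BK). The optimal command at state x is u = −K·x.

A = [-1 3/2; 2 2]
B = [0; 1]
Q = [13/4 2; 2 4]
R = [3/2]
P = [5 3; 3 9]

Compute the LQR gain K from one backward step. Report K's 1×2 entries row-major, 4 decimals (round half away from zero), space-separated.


BᵀP = [3.0000 9.0000]
S = R + BᵀPB = [3/2] + [9.0000] = [10.5000]
BᵀPA = [15.0000 22.5000]
K = S⁻¹·BᵀPA = [1.4286 2.1429]
A−BK = [-1.0000 1.5000; 0.5714 -0.1429]
AᵀP(A−BK) = [7.5714 -0.6429; -0.6429 17.0357]
P' = Q + AᵀP(A−BK) = [10.8214 1.3571; 1.3571 21.0357]
tr(P') = 31.8571

1.4286 2.1429


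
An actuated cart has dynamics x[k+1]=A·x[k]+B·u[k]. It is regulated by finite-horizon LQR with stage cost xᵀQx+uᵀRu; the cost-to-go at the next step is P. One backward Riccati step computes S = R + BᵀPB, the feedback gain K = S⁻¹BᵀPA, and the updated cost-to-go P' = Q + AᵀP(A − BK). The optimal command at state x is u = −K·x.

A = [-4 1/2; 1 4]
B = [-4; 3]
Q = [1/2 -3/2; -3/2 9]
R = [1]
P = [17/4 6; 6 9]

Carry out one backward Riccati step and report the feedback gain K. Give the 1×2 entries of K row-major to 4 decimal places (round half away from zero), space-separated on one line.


-0.1667 2.0833

BᵀP = [1.0000 3.0000]
S = R + BᵀPB = [1] + [5.0000] = [6.0000]
BᵀPA = [-1.0000 12.5000]
K = S⁻¹·BᵀPA = [-0.1667 2.0833]
A−BK = [-4.6667 8.8333; 1.5000 -2.2500]
AᵀP(A−BK) = [28.8333 -63.4167; -63.4167 143.0208]
P' = Q + AᵀP(A−BK) = [29.3333 -64.9167; -64.9167 152.0208]
tr(P') = 181.3542


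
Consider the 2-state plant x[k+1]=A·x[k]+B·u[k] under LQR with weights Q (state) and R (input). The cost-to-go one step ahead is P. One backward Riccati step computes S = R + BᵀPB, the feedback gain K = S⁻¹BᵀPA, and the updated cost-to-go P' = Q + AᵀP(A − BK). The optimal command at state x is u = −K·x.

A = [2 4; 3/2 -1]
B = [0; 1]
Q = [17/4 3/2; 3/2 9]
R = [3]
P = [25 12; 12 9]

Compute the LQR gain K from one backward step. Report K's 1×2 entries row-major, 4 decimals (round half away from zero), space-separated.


3.1250 3.2500

BᵀP = [12.0000 9.0000]
S = R + BᵀPB = [3] + [9.0000] = [12.0000]
BᵀPA = [37.5000 39.0000]
K = S⁻¹·BᵀPA = [3.1250 3.2500]
A−BK = [2.0000 4.0000; -1.6250 -4.2500]
AᵀP(A−BK) = [75.0625 112.6250; 112.6250 186.2500]
P' = Q + AᵀP(A−BK) = [79.3125 114.1250; 114.1250 195.2500]
tr(P') = 274.5625


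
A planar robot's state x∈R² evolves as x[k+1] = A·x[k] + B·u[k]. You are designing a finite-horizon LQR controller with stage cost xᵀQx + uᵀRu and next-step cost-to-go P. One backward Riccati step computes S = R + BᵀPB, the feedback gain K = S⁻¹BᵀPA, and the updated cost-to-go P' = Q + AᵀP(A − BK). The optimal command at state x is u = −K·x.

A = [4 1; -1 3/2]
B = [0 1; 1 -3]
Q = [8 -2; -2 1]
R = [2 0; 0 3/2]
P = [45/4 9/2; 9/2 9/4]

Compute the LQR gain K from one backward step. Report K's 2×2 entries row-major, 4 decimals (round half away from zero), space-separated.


BᵀP = [4.5000 2.2500; -2.2500 -2.2500]
S = R + BᵀPB = [2 0; 0 3/2] + [2.2500 -2.2500; -2.2500 4.5000] = [4.2500 -2.2500; -2.2500 6.0000]
BᵀPA = [15.7500 7.8750; -6.7500 -5.6250]
K = S⁻¹·BᵀPA = [3.8807 1.6927; 0.3303 -0.3028]
A−BK = [3.6697 1.3028; -3.8899 -1.1009]
AᵀP(A−BK) = [87.3578 35.4220; 35.4220 14.7798]
P' = Q + AᵀP(A−BK) = [95.3578 33.4220; 33.4220 15.7798]
tr(P') = 111.1376

3.8807 1.6927 0.3303 -0.3028


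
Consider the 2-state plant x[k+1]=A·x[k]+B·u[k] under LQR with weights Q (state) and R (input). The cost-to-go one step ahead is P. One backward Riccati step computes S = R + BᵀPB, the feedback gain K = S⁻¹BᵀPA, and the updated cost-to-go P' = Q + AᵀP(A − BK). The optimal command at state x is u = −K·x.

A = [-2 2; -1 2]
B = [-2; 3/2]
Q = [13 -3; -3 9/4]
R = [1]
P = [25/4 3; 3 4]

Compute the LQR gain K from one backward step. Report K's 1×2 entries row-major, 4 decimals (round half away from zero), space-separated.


0.9412 -0.9412

BᵀP = [-8.0000 0.0000]
S = R + BᵀPB = [1] + [16.0000] = [17.0000]
BᵀPA = [16.0000 -16.0000]
K = S⁻¹·BᵀPA = [0.9412 -0.9412]
A−BK = [-0.1176 0.1176; -2.4118 3.4118]
AᵀP(A−BK) = [25.9412 -35.9412; -35.9412 49.9412]
P' = Q + AᵀP(A−BK) = [38.9412 -38.9412; -38.9412 52.1912]
tr(P') = 91.1324


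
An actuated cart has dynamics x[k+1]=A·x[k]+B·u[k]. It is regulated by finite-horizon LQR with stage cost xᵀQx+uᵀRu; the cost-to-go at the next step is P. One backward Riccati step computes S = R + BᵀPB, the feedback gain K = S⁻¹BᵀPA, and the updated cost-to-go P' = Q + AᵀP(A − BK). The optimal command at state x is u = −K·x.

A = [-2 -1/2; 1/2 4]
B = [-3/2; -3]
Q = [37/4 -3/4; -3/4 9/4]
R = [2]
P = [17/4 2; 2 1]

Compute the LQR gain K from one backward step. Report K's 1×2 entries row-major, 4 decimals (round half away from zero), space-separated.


BᵀP = [-12.3750 -6.0000]
S = R + BᵀPB = [2] + [36.5625] = [38.5625]
BᵀPA = [21.7500 -17.8125]
K = S⁻¹·BᵀPA = [0.5640 -0.4619]
A−BK = [-1.1540 -1.1929; 2.1921 2.6143]
AᵀP(A−BK) = [0.9826 -0.2034; -0.2034 0.8347]
P' = Q + AᵀP(A−BK) = [10.2326 -0.9534; -0.9534 3.0847]
tr(P') = 13.3173

0.5640 -0.4619


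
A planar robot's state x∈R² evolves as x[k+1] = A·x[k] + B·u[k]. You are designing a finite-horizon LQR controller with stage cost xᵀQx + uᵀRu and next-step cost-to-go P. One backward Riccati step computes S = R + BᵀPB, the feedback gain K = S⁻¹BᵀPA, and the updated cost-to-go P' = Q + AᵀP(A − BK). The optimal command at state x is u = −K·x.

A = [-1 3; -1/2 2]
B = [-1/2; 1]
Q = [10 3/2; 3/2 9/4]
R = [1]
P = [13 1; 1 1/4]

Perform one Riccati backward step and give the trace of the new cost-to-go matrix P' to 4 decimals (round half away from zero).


64.7009

BᵀP = [-5.5000 -0.2500]
S = R + BᵀPB = [1] + [2.5000] = [3.5000]
BᵀPA = [5.6250 -17.0000]
K = S⁻¹·BᵀPA = [1.6071 -4.8571]
A−BK = [-0.1964 0.5714; -2.1071 6.8571]
AᵀP(A−BK) = [5.0223 -15.4286; -15.4286 47.4286]
P' = Q + AᵀP(A−BK) = [15.0223 -13.9286; -13.9286 49.6786]
tr(P') = 64.7009


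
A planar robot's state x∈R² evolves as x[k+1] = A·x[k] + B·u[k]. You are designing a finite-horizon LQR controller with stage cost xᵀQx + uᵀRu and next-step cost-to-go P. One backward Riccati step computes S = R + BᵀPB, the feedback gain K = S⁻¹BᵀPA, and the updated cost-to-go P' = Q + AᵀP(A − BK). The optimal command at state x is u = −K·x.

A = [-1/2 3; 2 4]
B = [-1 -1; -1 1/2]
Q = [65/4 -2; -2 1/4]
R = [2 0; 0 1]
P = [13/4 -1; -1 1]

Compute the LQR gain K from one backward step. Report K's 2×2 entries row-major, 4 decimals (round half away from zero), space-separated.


BᵀP = [-2.2500 0.0000; -3.7500 1.5000]
S = R + BᵀPB = [2 0; 0 1] + [2.2500 2.2500; 2.2500 4.5000] = [4.2500 2.2500; 2.2500 5.5000]
BᵀPA = [1.1250 -6.7500; 4.8750 -5.2500]
K = S⁻¹·BᵀPA = [-0.2611 -1.3823; 0.9932 -0.3891]
A−BK = [0.2321 1.2287; 1.2423 2.8123]
AᵀP(A−BK) = [2.2645 2.5768; 2.5768 9.8771]
P' = Q + AᵀP(A−BK) = [18.5145 0.5768; 0.5768 10.1271]
tr(P') = 28.6416

-0.2611 -1.3823 0.9932 -0.3891


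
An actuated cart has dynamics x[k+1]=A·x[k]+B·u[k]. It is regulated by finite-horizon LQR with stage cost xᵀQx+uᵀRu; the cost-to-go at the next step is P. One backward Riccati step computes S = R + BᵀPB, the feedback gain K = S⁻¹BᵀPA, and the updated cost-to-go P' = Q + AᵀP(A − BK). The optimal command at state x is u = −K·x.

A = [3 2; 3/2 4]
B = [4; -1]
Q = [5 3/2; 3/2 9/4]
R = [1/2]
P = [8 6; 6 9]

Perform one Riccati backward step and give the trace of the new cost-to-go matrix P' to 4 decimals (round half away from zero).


BᵀP = [26.0000 15.0000]
S = R + BᵀPB = [1/2] + [89.0000] = [89.5000]
BᵀPA = [100.5000 112.0000]
K = S⁻¹·BᵀPA = [1.1229 1.2514]
A−BK = [-1.4916 -3.0056; 2.6229 5.2514]
AᵀP(A−BK) = [33.3980 66.2346; 66.2346 131.8436]
P' = Q + AᵀP(A−BK) = [38.3980 67.7346; 67.7346 134.0936]
tr(P') = 172.4916

172.4916


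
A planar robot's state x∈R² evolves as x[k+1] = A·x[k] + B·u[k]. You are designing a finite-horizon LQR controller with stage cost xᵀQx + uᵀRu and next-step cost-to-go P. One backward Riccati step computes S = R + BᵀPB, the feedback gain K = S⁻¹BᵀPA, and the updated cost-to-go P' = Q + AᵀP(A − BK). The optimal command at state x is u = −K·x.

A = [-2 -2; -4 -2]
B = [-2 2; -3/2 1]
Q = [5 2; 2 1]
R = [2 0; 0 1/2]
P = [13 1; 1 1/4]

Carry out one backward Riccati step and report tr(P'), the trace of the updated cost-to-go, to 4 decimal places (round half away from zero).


BᵀP = [-27.5000 -2.3750; 27.0000 2.2500]
S = R + BᵀPB = [2 0; 0 1/2] + [58.5625 -57.3750; -57.3750 56.2500] = [60.5625 -57.3750; -57.3750 56.7500]
BᵀPA = [64.5000 59.7500; -63.0000 -58.5000]
K = S⁻¹·BᵀPA = [0.3154 0.2370; -0.7912 -0.7912]
A−BK = [0.2133 0.0565; -2.7356 -0.8533]
AᵀP(A−BK) = [1.8074 0.8662; 0.8662 0.5525]
P' = Q + AᵀP(A−BK) = [6.8074 2.8662; 2.8662 1.5525]
tr(P') = 8.3598

8.3598


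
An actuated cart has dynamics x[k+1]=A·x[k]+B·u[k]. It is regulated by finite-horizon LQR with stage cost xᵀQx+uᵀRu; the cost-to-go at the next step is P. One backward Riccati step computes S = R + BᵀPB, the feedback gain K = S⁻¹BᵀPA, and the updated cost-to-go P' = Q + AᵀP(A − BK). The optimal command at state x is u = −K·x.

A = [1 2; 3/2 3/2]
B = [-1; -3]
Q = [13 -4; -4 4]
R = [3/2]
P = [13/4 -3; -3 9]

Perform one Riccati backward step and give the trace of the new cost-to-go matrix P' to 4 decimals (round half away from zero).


BᵀP = [5.7500 -24.0000]
S = R + BᵀPB = [3/2] + [66.2500] = [67.7500]
BᵀPA = [-30.2500 -24.5000]
K = S⁻¹·BᵀPA = [-0.4465 -0.3616]
A−BK = [0.5535 1.6384; 0.1605 0.4151]
AᵀP(A−BK) = [0.9935 2.3109; 2.3109 6.3902]
P' = Q + AᵀP(A−BK) = [13.9935 -1.6891; -1.6891 10.3902]
tr(P') = 24.3838

24.3838


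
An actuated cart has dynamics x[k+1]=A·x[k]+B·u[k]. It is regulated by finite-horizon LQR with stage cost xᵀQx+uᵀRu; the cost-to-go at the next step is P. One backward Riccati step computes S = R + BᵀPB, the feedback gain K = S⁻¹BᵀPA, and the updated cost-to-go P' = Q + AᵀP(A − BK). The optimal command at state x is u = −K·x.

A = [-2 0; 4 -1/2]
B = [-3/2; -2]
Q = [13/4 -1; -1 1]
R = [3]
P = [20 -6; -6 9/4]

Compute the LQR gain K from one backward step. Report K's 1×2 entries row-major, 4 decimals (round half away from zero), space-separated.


BᵀP = [-18.0000 4.5000]
S = R + BᵀPB = [3] + [18.0000] = [21.0000]
BᵀPA = [54.0000 -2.2500]
K = S⁻¹·BᵀPA = [2.5714 -0.1071]
A−BK = [1.8571 -0.1607; 9.1429 -0.7143]
AᵀP(A−BK) = [73.1429 -4.7143; -4.7143 0.3214]
P' = Q + AᵀP(A−BK) = [76.3929 -5.7143; -5.7143 1.3214]
tr(P') = 77.7143

2.5714 -0.1071


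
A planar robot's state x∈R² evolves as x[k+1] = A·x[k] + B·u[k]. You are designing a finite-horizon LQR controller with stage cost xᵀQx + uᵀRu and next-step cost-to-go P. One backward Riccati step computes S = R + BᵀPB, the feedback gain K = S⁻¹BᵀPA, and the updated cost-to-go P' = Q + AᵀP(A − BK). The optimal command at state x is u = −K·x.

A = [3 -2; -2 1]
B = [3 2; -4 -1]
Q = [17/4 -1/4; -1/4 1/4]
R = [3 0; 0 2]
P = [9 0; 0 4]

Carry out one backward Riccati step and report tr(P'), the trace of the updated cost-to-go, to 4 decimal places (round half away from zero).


BᵀP = [27.0000 -16.0000; 18.0000 -4.0000]
S = R + BᵀPB = [3 0; 0 2] + [145.0000 70.0000; 70.0000 40.0000] = [148.0000 70.0000; 70.0000 42.0000]
BᵀPA = [113.0000 -70.0000; 62.0000 -40.0000]
K = S⁻¹·BᵀPA = [0.3085 -0.1064; 0.9620 -0.7751]
A−BK = [0.1505 -0.1307; 0.1960 -0.2006]
AᵀP(A−BK) = [2.4939 -1.9240; -1.9240 1.5502]
P' = Q + AᵀP(A−BK) = [6.7439 -2.1740; -2.1740 1.8002]
tr(P') = 8.5441

8.5441


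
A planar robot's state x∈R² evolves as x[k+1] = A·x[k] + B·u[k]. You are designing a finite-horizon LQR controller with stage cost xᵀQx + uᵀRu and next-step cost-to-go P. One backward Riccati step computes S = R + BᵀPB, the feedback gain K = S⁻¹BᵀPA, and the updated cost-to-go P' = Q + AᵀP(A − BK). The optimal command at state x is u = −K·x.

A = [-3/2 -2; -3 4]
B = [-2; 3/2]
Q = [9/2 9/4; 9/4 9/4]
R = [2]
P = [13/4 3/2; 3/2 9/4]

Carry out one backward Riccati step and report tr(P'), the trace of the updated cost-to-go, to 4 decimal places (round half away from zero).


61.2814

BᵀP = [-4.2500 0.3750]
S = R + BᵀPB = [2] + [9.0625] = [11.0625]
BᵀPA = [5.2500 10.0000]
K = S⁻¹·BᵀPA = [0.4746 0.9040]
A−BK = [-0.5508 -0.1921; -3.7119 2.6441]
AᵀP(A−BK) = [38.5710 -21.9958; -21.9958 15.9605]
P' = Q + AᵀP(A−BK) = [43.0710 -19.7458; -19.7458 18.2105]
tr(P') = 61.2814


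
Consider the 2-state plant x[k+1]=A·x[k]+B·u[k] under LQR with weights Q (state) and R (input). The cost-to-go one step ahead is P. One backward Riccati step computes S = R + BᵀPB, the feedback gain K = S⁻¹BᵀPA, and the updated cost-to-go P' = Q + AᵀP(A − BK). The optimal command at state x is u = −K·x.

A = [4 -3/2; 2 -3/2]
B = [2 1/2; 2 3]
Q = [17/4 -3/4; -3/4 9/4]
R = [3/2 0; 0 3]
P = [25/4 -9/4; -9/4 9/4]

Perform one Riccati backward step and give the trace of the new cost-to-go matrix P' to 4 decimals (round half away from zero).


BᵀP = [8.0000 0.0000; -3.6250 5.6250]
S = R + BᵀPB = [3/2 0; 0 3] + [16.0000 4.0000; 4.0000 15.0625] = [17.5000 4.0000; 4.0000 18.0625]
BᵀPA = [32.0000 -12.0000; -3.2500 -3.0000]
K = S⁻¹·BᵀPA = [1.9694 -0.6823; -0.6161 -0.0150]
A−BK = [0.3693 -0.1279; -0.0906 -0.0904]
AᵀP(A−BK) = [7.9775 -2.2156; -2.2156 0.7676]
P' = Q + AᵀP(A−BK) = [12.2275 -2.9656; -2.9656 3.0176]
tr(P') = 15.2451

15.2451


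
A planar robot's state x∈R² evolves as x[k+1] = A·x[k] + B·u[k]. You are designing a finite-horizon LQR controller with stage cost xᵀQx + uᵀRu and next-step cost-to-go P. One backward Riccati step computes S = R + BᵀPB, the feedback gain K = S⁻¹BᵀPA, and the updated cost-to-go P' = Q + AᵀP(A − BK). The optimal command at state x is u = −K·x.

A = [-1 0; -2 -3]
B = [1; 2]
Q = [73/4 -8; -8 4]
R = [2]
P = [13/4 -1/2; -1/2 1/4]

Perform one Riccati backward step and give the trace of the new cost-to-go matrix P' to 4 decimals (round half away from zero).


25.5588

BᵀP = [2.2500 0.0000]
S = R + BᵀPB = [2] + [2.2500] = [4.2500]
BᵀPA = [-2.2500 0.0000]
K = S⁻¹·BᵀPA = [-0.5294 0.0000]
A−BK = [-0.4706 0.0000; -0.9412 -3.0000]
AᵀP(A−BK) = [1.0588 0.0000; 0.0000 2.2500]
P' = Q + AᵀP(A−BK) = [19.3088 -8.0000; -8.0000 6.2500]
tr(P') = 25.5588


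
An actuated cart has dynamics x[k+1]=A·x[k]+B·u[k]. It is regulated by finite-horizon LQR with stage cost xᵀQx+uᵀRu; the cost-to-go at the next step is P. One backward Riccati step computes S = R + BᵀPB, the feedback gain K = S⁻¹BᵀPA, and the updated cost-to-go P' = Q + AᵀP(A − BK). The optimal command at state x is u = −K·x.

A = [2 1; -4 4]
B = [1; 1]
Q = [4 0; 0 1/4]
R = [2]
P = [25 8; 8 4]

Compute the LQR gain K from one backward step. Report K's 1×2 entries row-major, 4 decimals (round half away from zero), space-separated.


BᵀP = [33.0000 12.0000]
S = R + BᵀPB = [2] + [45.0000] = [47.0000]
BᵀPA = [18.0000 81.0000]
K = S⁻¹·BᵀPA = [0.3830 1.7234]
A−BK = [1.6170 -0.7234; -4.3830 2.2766]
AᵀP(A−BK) = [29.1064 -13.0213; -13.0213 13.4043]
P' = Q + AᵀP(A−BK) = [33.1064 -13.0213; -13.0213 13.6543]
tr(P') = 46.7606

0.3830 1.7234


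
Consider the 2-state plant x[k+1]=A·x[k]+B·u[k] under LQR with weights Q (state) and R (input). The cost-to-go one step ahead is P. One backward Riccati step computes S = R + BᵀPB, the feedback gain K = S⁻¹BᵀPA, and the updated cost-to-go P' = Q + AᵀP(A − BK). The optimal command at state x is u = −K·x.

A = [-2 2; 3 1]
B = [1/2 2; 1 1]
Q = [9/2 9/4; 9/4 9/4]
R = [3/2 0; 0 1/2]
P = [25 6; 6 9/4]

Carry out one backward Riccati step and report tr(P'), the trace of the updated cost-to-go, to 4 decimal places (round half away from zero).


BᵀP = [18.5000 5.2500; 56.0000 14.2500]
S = R + BᵀPB = [3/2 0; 0 1/2] + [14.5000 42.2500; 42.2500 126.2500] = [16.0000 42.2500; 42.2500 126.7500]
BᵀPA = [-21.2500 42.2500; -69.2500 126.2500]
K = S⁻¹·BᵀPA = [0.9565 0.0870; -0.8652 0.9671]
A−BK = [-0.7479 0.0224; 2.9087 -0.0540]
AᵀP(A−BK) = [8.6616 -0.4326; -0.4326 0.4835]
P' = Q + AᵀP(A−BK) = [13.1616 1.8174; 1.8174 2.7335]
tr(P') = 15.8951

15.8951


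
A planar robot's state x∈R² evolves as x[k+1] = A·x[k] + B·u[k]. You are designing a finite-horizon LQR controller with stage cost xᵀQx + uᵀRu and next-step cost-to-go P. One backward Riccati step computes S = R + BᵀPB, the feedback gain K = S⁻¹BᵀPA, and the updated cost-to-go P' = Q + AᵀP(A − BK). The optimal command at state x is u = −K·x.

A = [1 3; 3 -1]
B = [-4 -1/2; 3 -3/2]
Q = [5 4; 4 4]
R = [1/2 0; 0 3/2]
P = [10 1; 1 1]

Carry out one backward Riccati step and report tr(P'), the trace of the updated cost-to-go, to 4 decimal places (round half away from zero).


BᵀP = [-37.0000 -1.0000; -6.5000 -2.0000]
S = R + BᵀPB = [1/2 0; 0 3/2] + [145.0000 20.0000; 20.0000 6.2500] = [145.5000 20.0000; 20.0000 7.7500]
BᵀPA = [-40.0000 -110.0000; -12.5000 -17.5000]
K = S⁻¹·BᵀPA = [-0.0825 -0.6906; -1.4001 -0.4759]
A−BK = [-0.0299 -0.0003; 1.1472 0.3580]
AᵀP(A−BK) = [4.2003 1.4276; 1.4276 0.7061]
P' = Q + AᵀP(A−BK) = [9.2003 5.4276; 5.4276 4.7061]
tr(P') = 13.9064

13.9064


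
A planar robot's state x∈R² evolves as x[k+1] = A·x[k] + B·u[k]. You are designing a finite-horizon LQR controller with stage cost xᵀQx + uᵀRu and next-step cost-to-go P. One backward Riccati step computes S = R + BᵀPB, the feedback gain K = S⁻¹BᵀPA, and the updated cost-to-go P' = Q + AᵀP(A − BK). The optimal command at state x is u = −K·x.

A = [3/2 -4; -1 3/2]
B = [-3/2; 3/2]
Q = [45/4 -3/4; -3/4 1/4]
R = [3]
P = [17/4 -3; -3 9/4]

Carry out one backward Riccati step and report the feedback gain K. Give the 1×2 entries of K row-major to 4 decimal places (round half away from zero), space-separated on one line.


BᵀP = [-10.8750 7.8750]
S = R + BᵀPB = [3] + [28.1250] = [31.1250]
BᵀPA = [-24.1875 55.3125]
K = S⁻¹·BᵀPA = [-0.7771 1.7771]
A−BK = [0.3343 -1.3343; 0.1657 -1.1657]
AᵀP(A−BK) = [2.0162 -4.6412; -4.6412 10.7662]
P' = Q + AᵀP(A−BK) = [13.2662 -5.3912; -5.3912 11.0162]
tr(P') = 24.2824

-0.7771 1.7771
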